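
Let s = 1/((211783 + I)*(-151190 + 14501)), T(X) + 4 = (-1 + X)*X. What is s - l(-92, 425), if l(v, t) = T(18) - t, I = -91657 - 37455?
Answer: 1389926607236/11300216319 ≈ 123.00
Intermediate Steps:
I = -129112
T(X) = -4 + X*(-1 + X) (T(X) = -4 + (-1 + X)*X = -4 + X*(-1 + X))
s = -1/11300216319 (s = 1/((211783 - 129112)*(-151190 + 14501)) = 1/(82671*(-136689)) = 1/(-11300216319) = -1/11300216319 ≈ -8.8494e-11)
l(v, t) = 302 - t (l(v, t) = (-4 + 18² - 1*18) - t = (-4 + 324 - 18) - t = 302 - t)
s - l(-92, 425) = -1/11300216319 - (302 - 1*425) = -1/11300216319 - (302 - 425) = -1/11300216319 - 1*(-123) = -1/11300216319 + 123 = 1389926607236/11300216319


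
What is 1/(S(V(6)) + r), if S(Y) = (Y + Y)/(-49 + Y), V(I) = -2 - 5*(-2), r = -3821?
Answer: -41/156677 ≈ -0.00026168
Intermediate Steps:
V(I) = 8 (V(I) = -2 + 10 = 8)
S(Y) = 2*Y/(-49 + Y) (S(Y) = (2*Y)/(-49 + Y) = 2*Y/(-49 + Y))
1/(S(V(6)) + r) = 1/(2*8/(-49 + 8) - 3821) = 1/(2*8/(-41) - 3821) = 1/(2*8*(-1/41) - 3821) = 1/(-16/41 - 3821) = 1/(-156677/41) = -41/156677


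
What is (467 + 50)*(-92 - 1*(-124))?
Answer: 16544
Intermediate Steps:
(467 + 50)*(-92 - 1*(-124)) = 517*(-92 + 124) = 517*32 = 16544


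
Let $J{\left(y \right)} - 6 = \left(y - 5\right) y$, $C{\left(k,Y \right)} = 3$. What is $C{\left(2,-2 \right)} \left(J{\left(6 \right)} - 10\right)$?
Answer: $6$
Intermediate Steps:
$J{\left(y \right)} = 6 + y \left(-5 + y\right)$ ($J{\left(y \right)} = 6 + \left(y - 5\right) y = 6 + \left(-5 + y\right) y = 6 + y \left(-5 + y\right)$)
$C{\left(2,-2 \right)} \left(J{\left(6 \right)} - 10\right) = 3 \left(\left(6 + 6^{2} - 30\right) - 10\right) = 3 \left(\left(6 + 36 - 30\right) - 10\right) = 3 \left(12 - 10\right) = 3 \cdot 2 = 6$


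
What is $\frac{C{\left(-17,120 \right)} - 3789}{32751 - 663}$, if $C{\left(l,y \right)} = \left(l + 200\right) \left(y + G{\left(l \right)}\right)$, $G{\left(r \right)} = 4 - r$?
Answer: $\frac{3669}{5348} \approx 0.68605$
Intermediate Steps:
$C{\left(l,y \right)} = \left(200 + l\right) \left(4 + y - l\right)$ ($C{\left(l,y \right)} = \left(l + 200\right) \left(y - \left(-4 + l\right)\right) = \left(200 + l\right) \left(4 + y - l\right)$)
$\frac{C{\left(-17,120 \right)} - 3789}{32751 - 663} = \frac{\left(800 - \left(-17\right)^{2} - -3332 + 200 \cdot 120 - 2040\right) - 3789}{32751 - 663} = \frac{\left(800 - 289 + 3332 + 24000 - 2040\right) - 3789}{32088} = \left(\left(800 - 289 + 3332 + 24000 - 2040\right) - 3789\right) \frac{1}{32088} = \left(25803 - 3789\right) \frac{1}{32088} = 22014 \cdot \frac{1}{32088} = \frac{3669}{5348}$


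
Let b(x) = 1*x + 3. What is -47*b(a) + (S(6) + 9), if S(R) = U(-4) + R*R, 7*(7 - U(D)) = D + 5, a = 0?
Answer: -624/7 ≈ -89.143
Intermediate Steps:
U(D) = 44/7 - D/7 (U(D) = 7 - (D + 5)/7 = 7 - (5 + D)/7 = 7 + (-5/7 - D/7) = 44/7 - D/7)
S(R) = 48/7 + R² (S(R) = (44/7 - ⅐*(-4)) + R*R = (44/7 + 4/7) + R² = 48/7 + R²)
b(x) = 3 + x (b(x) = x + 3 = 3 + x)
-47*b(a) + (S(6) + 9) = -47*(3 + 0) + ((48/7 + 6²) + 9) = -47*3 + ((48/7 + 36) + 9) = -141 + (300/7 + 9) = -141 + 363/7 = -624/7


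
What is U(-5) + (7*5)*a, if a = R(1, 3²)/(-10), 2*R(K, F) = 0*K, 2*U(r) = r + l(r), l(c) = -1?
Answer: -3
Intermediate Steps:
U(r) = -½ + r/2 (U(r) = (r - 1)/2 = (-1 + r)/2 = -½ + r/2)
R(K, F) = 0 (R(K, F) = (0*K)/2 = (½)*0 = 0)
a = 0 (a = 0/(-10) = 0*(-⅒) = 0)
U(-5) + (7*5)*a = (-½ + (½)*(-5)) + (7*5)*0 = (-½ - 5/2) + 35*0 = -3 + 0 = -3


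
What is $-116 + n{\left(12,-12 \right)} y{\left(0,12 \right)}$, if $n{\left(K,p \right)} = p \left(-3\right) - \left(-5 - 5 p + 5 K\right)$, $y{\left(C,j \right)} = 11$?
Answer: $-985$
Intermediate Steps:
$n{\left(K,p \right)} = 5 - 5 K + 2 p$ ($n{\left(K,p \right)} = - 3 p + \left(5 - 5 K + 5 p\right) = 5 - 5 K + 2 p$)
$-116 + n{\left(12,-12 \right)} y{\left(0,12 \right)} = -116 + \left(5 - 60 + 2 \left(-12\right)\right) 11 = -116 + \left(5 - 60 - 24\right) 11 = -116 - 869 = -985$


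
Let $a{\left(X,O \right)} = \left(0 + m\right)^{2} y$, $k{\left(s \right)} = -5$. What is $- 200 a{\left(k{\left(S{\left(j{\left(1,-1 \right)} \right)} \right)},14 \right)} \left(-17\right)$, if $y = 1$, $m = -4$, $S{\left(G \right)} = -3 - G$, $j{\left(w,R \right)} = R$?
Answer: $54400$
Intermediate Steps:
$a{\left(X,O \right)} = 16$ ($a{\left(X,O \right)} = \left(0 - 4\right)^{2} \cdot 1 = \left(-4\right)^{2} \cdot 1 = 16 \cdot 1 = 16$)
$- 200 a{\left(k{\left(S{\left(j{\left(1,-1 \right)} \right)} \right)},14 \right)} \left(-17\right) = \left(-200\right) 16 \left(-17\right) = \left(-3200\right) \left(-17\right) = 54400$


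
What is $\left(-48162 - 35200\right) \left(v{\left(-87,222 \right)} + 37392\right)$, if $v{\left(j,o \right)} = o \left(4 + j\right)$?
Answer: $-1581043692$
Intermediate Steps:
$\left(-48162 - 35200\right) \left(v{\left(-87,222 \right)} + 37392\right) = \left(-48162 - 35200\right) \left(222 \left(4 - 87\right) + 37392\right) = - 83362 \left(222 \left(-83\right) + 37392\right) = - 83362 \left(-18426 + 37392\right) = \left(-83362\right) 18966 = -1581043692$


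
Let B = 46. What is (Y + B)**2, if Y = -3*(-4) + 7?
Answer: 4225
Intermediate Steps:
Y = 19 (Y = 12 + 7 = 19)
(Y + B)**2 = (19 + 46)**2 = 65**2 = 4225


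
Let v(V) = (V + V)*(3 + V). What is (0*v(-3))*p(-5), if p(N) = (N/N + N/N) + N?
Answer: 0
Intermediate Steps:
p(N) = 2 + N (p(N) = (1 + 1) + N = 2 + N)
v(V) = 2*V*(3 + V) (v(V) = (2*V)*(3 + V) = 2*V*(3 + V))
(0*v(-3))*p(-5) = (0*(2*(-3)*(3 - 3)))*(2 - 5) = (0*(2*(-3)*0))*(-3) = (0*0)*(-3) = 0*(-3) = 0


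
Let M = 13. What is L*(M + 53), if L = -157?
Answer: -10362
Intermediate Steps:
L*(M + 53) = -157*(13 + 53) = -157*66 = -10362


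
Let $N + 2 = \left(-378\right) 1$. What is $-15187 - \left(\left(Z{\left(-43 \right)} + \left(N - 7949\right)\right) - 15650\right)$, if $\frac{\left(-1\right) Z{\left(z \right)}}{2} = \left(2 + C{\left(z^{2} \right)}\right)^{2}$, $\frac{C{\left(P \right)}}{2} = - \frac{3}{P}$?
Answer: $\frac{30085360120}{3418801} \approx 8800.0$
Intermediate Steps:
$C{\left(P \right)} = - \frac{6}{P}$ ($C{\left(P \right)} = 2 \left(- \frac{3}{P}\right) = - \frac{6}{P}$)
$N = -380$ ($N = -2 - 378 = -380$)
$Z{\left(z \right)} = - 2 \left(2 - \frac{6}{z^{2}}\right)^{2}$
$-15187 - \left(\left(Z{\left(-43 \right)} + \left(N - 7949\right)\right) - 15650\right) = -15187 - \left(\left(- \frac{8 \left(-3 + \left(-43\right)^{2}\right)^{2}}{3418801} - 8329\right) - 15650\right) = -15187 - \left(\left(\left(-8\right) \frac{1}{3418801} \left(-3 + 1849\right)^{2} - 8329\right) - 15650\right) = -15187 - \left(\left(\left(-8\right) \frac{1}{3418801} \cdot 1846^{2} - 8329\right) - 15650\right) = -15187 - \left(\left(\left(-8\right) \frac{1}{3418801} \cdot 3407716 - 8329\right) - 15650\right) = -15187 - \left(\left(- \frac{27261728}{3418801} - 8329\right) - 15650\right) = -15187 - \left(- \frac{28502455257}{3418801} - 15650\right) = -15187 - - \frac{82006690907}{3418801} = -15187 + \frac{82006690907}{3418801} = \frac{30085360120}{3418801}$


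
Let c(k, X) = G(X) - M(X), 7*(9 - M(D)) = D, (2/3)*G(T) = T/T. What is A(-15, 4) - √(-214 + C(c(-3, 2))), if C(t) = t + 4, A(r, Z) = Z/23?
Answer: 4/23 - I*√42574/14 ≈ 0.17391 - 14.738*I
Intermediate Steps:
G(T) = 3/2 (G(T) = 3*(T/T)/2 = (3/2)*1 = 3/2)
A(r, Z) = Z/23 (A(r, Z) = Z*(1/23) = Z/23)
M(D) = 9 - D/7
c(k, X) = -15/2 + X/7 (c(k, X) = 3/2 - (9 - X/7) = 3/2 + (-9 + X/7) = -15/2 + X/7)
C(t) = 4 + t
A(-15, 4) - √(-214 + C(c(-3, 2))) = (1/23)*4 - √(-214 + (4 + (-15/2 + (⅐)*2))) = 4/23 - √(-214 + (4 + (-15/2 + 2/7))) = 4/23 - √(-214 + (4 - 101/14)) = 4/23 - √(-214 - 45/14) = 4/23 - √(-3041/14) = 4/23 - I*√42574/14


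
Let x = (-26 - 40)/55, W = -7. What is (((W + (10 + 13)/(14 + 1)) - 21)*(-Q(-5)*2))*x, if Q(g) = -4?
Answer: 6352/25 ≈ 254.08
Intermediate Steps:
x = -6/5 (x = -66*1/55 = -6/5 ≈ -1.2000)
(((W + (10 + 13)/(14 + 1)) - 21)*(-Q(-5)*2))*x = (((-7 + (10 + 13)/(14 + 1)) - 21)*(-1*(-4)*2))*(-6/5) = (((-7 + 23/15) - 21)*(4*2))*(-6/5) = (((-7 + 23*(1/15)) - 21)*8)*(-6/5) = (((-7 + 23/15) - 21)*8)*(-6/5) = ((-82/15 - 21)*8)*(-6/5) = -397/15*8*(-6/5) = -3176/15*(-6/5) = 6352/25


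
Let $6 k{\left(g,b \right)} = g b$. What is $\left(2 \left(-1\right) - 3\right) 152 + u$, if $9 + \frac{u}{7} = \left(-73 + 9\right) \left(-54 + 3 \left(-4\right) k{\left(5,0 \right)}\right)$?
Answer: $23369$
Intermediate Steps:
$k{\left(g,b \right)} = \frac{b g}{6}$ ($k{\left(g,b \right)} = \frac{g b}{6} = \frac{b g}{6}$)
$u = 24129$ ($u = -63 + 7 \left(-73 + 9\right) \left(-54 + 3 \left(-4\right) \frac{1}{6} \cdot 0 \cdot 5\right) = -63 + 7 \left(- 64 \left(-54 - 0\right)\right) = -63 + 7 \left(- 64 \left(-54 + 0\right)\right) = -63 + 7 \left(\left(-64\right) \left(-54\right)\right) = -63 + 7 \cdot 3456 = -63 + 24192 = 24129$)
$\left(2 \left(-1\right) - 3\right) 152 + u = \left(2 \left(-1\right) - 3\right) 152 + 24129 = \left(-2 - 3\right) 152 + 24129 = \left(-5\right) 152 + 24129 = -760 + 24129 = 23369$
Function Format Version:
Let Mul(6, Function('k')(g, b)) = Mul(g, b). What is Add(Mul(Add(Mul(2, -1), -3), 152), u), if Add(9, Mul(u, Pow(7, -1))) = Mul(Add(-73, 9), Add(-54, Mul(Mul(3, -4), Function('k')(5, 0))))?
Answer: 23369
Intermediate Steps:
Function('k')(g, b) = Mul(Rational(1, 6), b, g) (Function('k')(g, b) = Mul(Rational(1, 6), Mul(g, b)) = Mul(Rational(1, 6), Mul(b, g)) = Mul(Rational(1, 6), b, g))
u = 24129 (u = Add(-63, Mul(7, Mul(Add(-73, 9), Add(-54, Mul(Mul(3, -4), Mul(Rational(1, 6), 0, 5)))))) = Add(-63, Mul(7, Mul(-64, Add(-54, Mul(-12, 0))))) = Add(-63, Mul(7, Mul(-64, Add(-54, 0)))) = Add(-63, Mul(7, Mul(-64, -54))) = Add(-63, Mul(7, 3456)) = Add(-63, 24192) = 24129)
Add(Mul(Add(Mul(2, -1), -3), 152), u) = Add(Mul(Add(Mul(2, -1), -3), 152), 24129) = Add(Mul(Add(-2, -3), 152), 24129) = Add(Mul(-5, 152), 24129) = Add(-760, 24129) = 23369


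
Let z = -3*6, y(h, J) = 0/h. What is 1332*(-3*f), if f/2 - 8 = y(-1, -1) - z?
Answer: -207792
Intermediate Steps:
y(h, J) = 0
z = -18
f = 52 (f = 16 + 2*(0 - 1*(-18)) = 16 + 2*(0 + 18) = 16 + 2*18 = 16 + 36 = 52)
1332*(-3*f) = 1332*(-3*52) = 1332*(-156) = -207792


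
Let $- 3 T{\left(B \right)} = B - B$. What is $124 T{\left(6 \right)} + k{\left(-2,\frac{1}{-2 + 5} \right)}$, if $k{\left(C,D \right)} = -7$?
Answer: $-7$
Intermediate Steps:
$T{\left(B \right)} = 0$ ($T{\left(B \right)} = - \frac{B - B}{3} = \left(- \frac{1}{3}\right) 0 = 0$)
$124 T{\left(6 \right)} + k{\left(-2,\frac{1}{-2 + 5} \right)} = 124 \cdot 0 - 7 = 0 - 7 = -7$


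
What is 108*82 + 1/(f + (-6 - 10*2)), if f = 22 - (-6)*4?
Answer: 177121/20 ≈ 8856.0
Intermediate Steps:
f = 46 (f = 22 - 1*(-24) = 22 + 24 = 46)
108*82 + 1/(f + (-6 - 10*2)) = 108*82 + 1/(46 + (-6 - 10*2)) = 8856 + 1/(46 + (-6 - 2*10)) = 8856 + 1/(46 + (-6 - 20)) = 8856 + 1/(46 - 26) = 8856 + 1/20 = 177121/20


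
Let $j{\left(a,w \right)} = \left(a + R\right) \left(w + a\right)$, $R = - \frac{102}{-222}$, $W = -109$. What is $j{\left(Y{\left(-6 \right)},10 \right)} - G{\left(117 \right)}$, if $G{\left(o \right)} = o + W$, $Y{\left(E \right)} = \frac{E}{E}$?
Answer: $\frac{298}{37} \approx 8.054$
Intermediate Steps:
$R = \frac{17}{37}$ ($R = \left(-102\right) \left(- \frac{1}{222}\right) = \frac{17}{37} \approx 0.45946$)
$Y{\left(E \right)} = 1$
$j{\left(a,w \right)} = \left(\frac{17}{37} + a\right) \left(a + w\right)$ ($j{\left(a,w \right)} = \left(a + \frac{17}{37}\right) \left(w + a\right) = \left(\frac{17}{37} + a\right) \left(a + w\right)$)
$G{\left(o \right)} = -109 + o$ ($G{\left(o \right)} = o - 109 = -109 + o$)
$j{\left(Y{\left(-6 \right)},10 \right)} - G{\left(117 \right)} = \left(1^{2} + \frac{17}{37} \cdot 1 + \frac{17}{37} \cdot 10 + 1 \cdot 10\right) - \left(-109 + 117\right) = \left(1 + \frac{17}{37} + \frac{170}{37} + 10\right) - 8 = \frac{594}{37} - 8 = \frac{298}{37}$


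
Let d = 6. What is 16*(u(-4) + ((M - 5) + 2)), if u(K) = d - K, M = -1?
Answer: 96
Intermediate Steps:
u(K) = 6 - K
16*(u(-4) + ((M - 5) + 2)) = 16*((6 - 1*(-4)) + ((-1 - 5) + 2)) = 16*((6 + 4) + (-6 + 2)) = 16*(10 - 4) = 16*6 = 96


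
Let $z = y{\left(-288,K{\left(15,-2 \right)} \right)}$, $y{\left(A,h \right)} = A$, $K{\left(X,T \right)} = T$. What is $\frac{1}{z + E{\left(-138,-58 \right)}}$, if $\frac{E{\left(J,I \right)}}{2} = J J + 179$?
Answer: $\frac{1}{38158} \approx 2.6207 \cdot 10^{-5}$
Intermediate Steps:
$E{\left(J,I \right)} = 358 + 2 J^{2}$ ($E{\left(J,I \right)} = 2 \left(J J + 179\right) = 2 \left(J^{2} + 179\right) = 2 \left(179 + J^{2}\right) = 358 + 2 J^{2}$)
$z = -288$
$\frac{1}{z + E{\left(-138,-58 \right)}} = \frac{1}{-288 + \left(358 + 2 \left(-138\right)^{2}\right)} = \frac{1}{-288 + \left(358 + 2 \cdot 19044\right)} = \frac{1}{-288 + \left(358 + 38088\right)} = \frac{1}{-288 + 38446} = \frac{1}{38158}$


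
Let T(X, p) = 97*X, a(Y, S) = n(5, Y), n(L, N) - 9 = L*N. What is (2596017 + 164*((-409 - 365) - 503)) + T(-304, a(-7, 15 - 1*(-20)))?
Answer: 2357101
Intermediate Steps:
n(L, N) = 9 + L*N
a(Y, S) = 9 + 5*Y
(2596017 + 164*((-409 - 365) - 503)) + T(-304, a(-7, 15 - 1*(-20))) = (2596017 + 164*((-409 - 365) - 503)) + 97*(-304) = (2596017 + 164*(-774 - 503)) - 29488 = (2596017 + 164*(-1277)) - 29488 = (2596017 - 209428) - 29488 = 2386589 - 29488 = 2357101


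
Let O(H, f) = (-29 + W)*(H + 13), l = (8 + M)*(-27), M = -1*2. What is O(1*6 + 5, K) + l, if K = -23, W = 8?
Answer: -666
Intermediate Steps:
M = -2
l = -162 (l = (8 - 2)*(-27) = 6*(-27) = -162)
O(H, f) = -273 - 21*H (O(H, f) = (-29 + 8)*(H + 13) = -21*(13 + H) = -273 - 21*H)
O(1*6 + 5, K) + l = (-273 - 21*(1*6 + 5)) - 162 = (-273 - 21*(6 + 5)) - 162 = (-273 - 21*11) - 162 = (-273 - 231) - 162 = -504 - 162 = -666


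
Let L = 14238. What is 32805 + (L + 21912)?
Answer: 68955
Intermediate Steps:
32805 + (L + 21912) = 32805 + (14238 + 21912) = 32805 + 36150 = 68955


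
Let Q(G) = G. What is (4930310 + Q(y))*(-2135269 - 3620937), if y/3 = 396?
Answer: -28386718376588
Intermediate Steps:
y = 1188 (y = 3*396 = 1188)
(4930310 + Q(y))*(-2135269 - 3620937) = (4930310 + 1188)*(-2135269 - 3620937) = 4931498*(-5756206) = -28386718376588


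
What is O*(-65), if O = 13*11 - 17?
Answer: -8190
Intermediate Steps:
O = 126 (O = 143 - 17 = 126)
O*(-65) = 126*(-65) = -8190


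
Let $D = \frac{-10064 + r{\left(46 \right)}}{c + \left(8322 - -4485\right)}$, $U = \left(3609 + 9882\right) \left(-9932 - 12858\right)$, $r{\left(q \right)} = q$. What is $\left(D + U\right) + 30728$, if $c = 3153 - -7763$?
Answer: $- \frac{7293142020144}{23723} \approx -3.0743 \cdot 10^{8}$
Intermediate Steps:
$U = -307459890$ ($U = 13491 \left(-22790\right) = -307459890$)
$c = 10916$ ($c = 3153 + 7763 = 10916$)
$D = - \frac{10018}{23723}$ ($D = \frac{-10064 + 46}{10916 + \left(8322 - -4485\right)} = - \frac{10018}{10916 + \left(8322 + 4485\right)} = - \frac{10018}{10916 + 12807} = - \frac{10018}{23723} \approx -0.42229$)
$\left(D + U\right) + 30728 = \left(- \frac{10018}{23723} - 307459890\right) + 30728 = - \frac{7293870980488}{23723} + 30728 = - \frac{7293142020144}{23723}$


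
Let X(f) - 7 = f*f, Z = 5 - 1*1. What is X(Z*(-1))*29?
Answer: 667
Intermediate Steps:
Z = 4 (Z = 5 - 1 = 4)
X(f) = 7 + f² (X(f) = 7 + f*f = 7 + f²)
X(Z*(-1))*29 = (7 + (4*(-1))²)*29 = (7 + (-4)²)*29 = (7 + 16)*29 = 23*29 = 667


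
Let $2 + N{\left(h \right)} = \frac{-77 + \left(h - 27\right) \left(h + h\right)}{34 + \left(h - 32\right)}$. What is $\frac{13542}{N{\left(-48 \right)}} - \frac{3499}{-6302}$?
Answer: $- \frac{35139389}{409630} \approx -85.783$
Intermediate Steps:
$N{\left(h \right)} = -2 + \frac{-77 + 2 h \left(-27 + h\right)}{2 + h}$ ($N{\left(h \right)} = -2 + \frac{-77 + \left(h - 27\right) \left(h + h\right)}{34 + \left(h - 32\right)} = -2 + \frac{-77 + \left(-27 + h\right) 2 h}{34 + \left(-32 + h\right)} = -2 + \frac{-77 + 2 h \left(-27 + h\right)}{2 + h}$)
$\frac{13542}{N{\left(-48 \right)}} - \frac{3499}{-6302} = \frac{13542}{\frac{1}{2 - 48} \left(-81 - -2688 + 2 \left(-48\right)^{2}\right)} - \frac{3499}{-6302} = \frac{13542}{\frac{1}{-46} \left(-81 + 2688 + 2 \cdot 2304\right)} - - \frac{3499}{6302} = \frac{13542}{\left(- \frac{1}{46}\right) \left(-81 + 2688 + 4608\right)} + \frac{3499}{6302} = \frac{13542}{\left(- \frac{1}{46}\right) 7215} + \frac{3499}{6302} = \frac{13542}{- \frac{7215}{46}} + \frac{3499}{6302} = 13542 \left(- \frac{46}{7215}\right) + \frac{3499}{6302} = - \frac{5612}{65} + \frac{3499}{6302} = - \frac{35139389}{409630}$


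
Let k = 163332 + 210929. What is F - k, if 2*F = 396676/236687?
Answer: -88582514969/236687 ≈ -3.7426e+5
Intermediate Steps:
F = 198338/236687 (F = (396676/236687)/2 = (396676*(1/236687))/2 = (1/2)*(396676/236687) = 198338/236687 ≈ 0.83798)
k = 374261
F - k = 198338/236687 - 1*374261 = 198338/236687 - 374261 = -88582514969/236687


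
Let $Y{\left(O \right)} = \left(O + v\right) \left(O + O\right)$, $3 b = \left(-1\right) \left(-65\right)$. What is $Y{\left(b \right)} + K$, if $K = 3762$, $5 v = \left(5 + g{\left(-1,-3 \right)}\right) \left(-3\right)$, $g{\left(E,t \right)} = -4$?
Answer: $\frac{42074}{9} \approx 4674.9$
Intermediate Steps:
$v = - \frac{3}{5}$ ($v = \frac{\left(5 - 4\right) \left(-3\right)}{5} = \frac{1 \left(-3\right)}{5} = \frac{1}{5} \left(-3\right) = - \frac{3}{5} \approx -0.6$)
$b = \frac{65}{3}$ ($b = \frac{\left(-1\right) \left(-65\right)}{3} = \frac{1}{3} \cdot 65 = \frac{65}{3} \approx 21.667$)
$Y{\left(O \right)} = 2 O \left(- \frac{3}{5} + O\right)$ ($Y{\left(O \right)} = \left(O - \frac{3}{5}\right) \left(O + O\right) = \left(- \frac{3}{5} + O\right) 2 O = 2 O \left(- \frac{3}{5} + O\right)$)
$Y{\left(b \right)} + K = \frac{2}{5} \cdot \frac{65}{3} \left(-3 + 5 \cdot \frac{65}{3}\right) + 3762 = \frac{2}{5} \cdot \frac{65}{3} \left(-3 + \frac{325}{3}\right) + 3762 = \frac{2}{5} \cdot \frac{65}{3} \cdot \frac{316}{3} + 3762 = \frac{8216}{9} + 3762 = \frac{42074}{9}$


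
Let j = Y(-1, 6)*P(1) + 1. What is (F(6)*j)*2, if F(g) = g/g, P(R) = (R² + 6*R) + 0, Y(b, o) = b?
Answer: -12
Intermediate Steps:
P(R) = R² + 6*R
F(g) = 1
j = -6 (j = -(6 + 1) + 1 = -7 + 1 = -6)
(F(6)*j)*2 = (1*(-6))*2 = -6*2 = -12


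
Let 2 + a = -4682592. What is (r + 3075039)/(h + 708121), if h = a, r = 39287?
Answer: -3114326/3974473 ≈ -0.78358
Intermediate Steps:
a = -4682594 (a = -2 - 4682592 = -4682594)
h = -4682594
(r + 3075039)/(h + 708121) = (39287 + 3075039)/(-4682594 + 708121) = 3114326/(-3974473) = 3114326*(-1/3974473) = -3114326/3974473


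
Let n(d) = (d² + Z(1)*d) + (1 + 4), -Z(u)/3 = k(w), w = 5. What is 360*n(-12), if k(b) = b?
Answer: 118440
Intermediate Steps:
Z(u) = -15 (Z(u) = -3*5 = -15)
n(d) = 5 + d² - 15*d (n(d) = (d² - 15*d) + (1 + 4) = (d² - 15*d) + 5 = 5 + d² - 15*d)
360*n(-12) = 360*(5 + (-12)² - 15*(-12)) = 360*(5 + 144 + 180) = 360*329 = 118440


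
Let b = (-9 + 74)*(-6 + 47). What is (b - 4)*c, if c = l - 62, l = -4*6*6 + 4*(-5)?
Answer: -601386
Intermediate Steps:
l = -164 (l = -24*6 - 20 = -144 - 20 = -164)
b = 2665 (b = 65*41 = 2665)
c = -226 (c = -164 - 62 = -226)
(b - 4)*c = (2665 - 4)*(-226) = 2661*(-226) = -601386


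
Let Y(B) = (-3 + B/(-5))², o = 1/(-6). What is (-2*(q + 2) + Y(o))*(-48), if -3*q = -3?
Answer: -10084/75 ≈ -134.45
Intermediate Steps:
q = 1 (q = -⅓*(-3) = 1)
o = -⅙ ≈ -0.16667
Y(B) = (-3 - B/5)² (Y(B) = (-3 + B*(-⅕))² = (-3 - B/5)²)
(-2*(q + 2) + Y(o))*(-48) = (-2*(1 + 2) + (15 - ⅙)²/25)*(-48) = (-2*3 + (89/6)²/25)*(-48) = (-6 + (1/25)*(7921/36))*(-48) = (-6 + 7921/900)*(-48) = (2521/900)*(-48) = -10084/75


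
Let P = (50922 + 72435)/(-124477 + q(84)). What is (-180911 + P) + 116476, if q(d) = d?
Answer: -8015386312/124393 ≈ -64436.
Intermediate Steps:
P = -123357/124393 (P = (50922 + 72435)/(-124477 + 84) = 123357/(-124393) = 123357*(-1/124393) = -123357/124393 ≈ -0.99167)
(-180911 + P) + 116476 = (-180911 - 123357/124393) + 116476 = -22504185380/124393 + 116476 = -8015386312/124393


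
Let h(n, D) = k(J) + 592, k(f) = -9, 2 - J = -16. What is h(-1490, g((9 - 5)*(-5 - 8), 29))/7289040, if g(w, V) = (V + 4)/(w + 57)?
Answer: 53/662640 ≈ 7.9983e-5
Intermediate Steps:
J = 18 (J = 2 - 1*(-16) = 2 + 16 = 18)
g(w, V) = (4 + V)/(57 + w)
h(n, D) = 583 (h(n, D) = -9 + 592 = 583)
h(-1490, g((9 - 5)*(-5 - 8), 29))/7289040 = 583/7289040 = 583*(1/7289040) = 53/662640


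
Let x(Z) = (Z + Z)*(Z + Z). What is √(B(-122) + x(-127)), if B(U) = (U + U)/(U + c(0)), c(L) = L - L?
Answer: √64518 ≈ 254.00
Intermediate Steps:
c(L) = 0
x(Z) = 4*Z² (x(Z) = (2*Z)*(2*Z) = 4*Z²)
B(U) = 2 (B(U) = (U + U)/(U + 0) = (2*U)/U = 2)
√(B(-122) + x(-127)) = √(2 + 4*(-127)²) = √(2 + 4*16129) = √(2 + 64516) = √64518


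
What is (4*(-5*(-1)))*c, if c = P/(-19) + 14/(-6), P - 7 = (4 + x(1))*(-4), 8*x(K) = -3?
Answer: -2210/57 ≈ -38.772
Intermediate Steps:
x(K) = -3/8 (x(K) = (⅛)*(-3) = -3/8)
P = -15/2 (P = 7 + (4 - 3/8)*(-4) = 7 + (29/8)*(-4) = 7 - 29/2 = -15/2 ≈ -7.5000)
c = -221/114 (c = -15/2/(-19) + 14/(-6) = -15/2*(-1/19) + 14*(-⅙) = 15/38 - 7/3 = -221/114 ≈ -1.9386)
(4*(-5*(-1)))*c = (4*(-5*(-1)))*(-221/114) = (4*5)*(-221/114) = 20*(-221/114) = -2210/57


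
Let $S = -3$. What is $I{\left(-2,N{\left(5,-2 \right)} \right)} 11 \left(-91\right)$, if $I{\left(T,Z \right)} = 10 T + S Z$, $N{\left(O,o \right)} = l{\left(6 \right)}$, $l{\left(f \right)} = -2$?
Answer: $14014$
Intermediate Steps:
$N{\left(O,o \right)} = -2$
$I{\left(T,Z \right)} = - 3 Z + 10 T$ ($I{\left(T,Z \right)} = 10 T - 3 Z = - 3 Z + 10 T$)
$I{\left(-2,N{\left(5,-2 \right)} \right)} 11 \left(-91\right) = \left(\left(-3\right) \left(-2\right) + 10 \left(-2\right)\right) 11 \left(-91\right) = \left(6 - 20\right) 11 \left(-91\right) = \left(-14\right) 11 \left(-91\right) = \left(-154\right) \left(-91\right) = 14014$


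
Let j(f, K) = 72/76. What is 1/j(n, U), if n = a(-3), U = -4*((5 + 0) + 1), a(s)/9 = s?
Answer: 19/18 ≈ 1.0556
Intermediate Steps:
a(s) = 9*s
U = -24 (U = -4*(5 + 1) = -4*6 = -24)
n = -27 (n = 9*(-3) = -27)
j(f, K) = 18/19 (j(f, K) = 72*(1/76) = 18/19)
1/j(n, U) = 1/(18/19) = 19/18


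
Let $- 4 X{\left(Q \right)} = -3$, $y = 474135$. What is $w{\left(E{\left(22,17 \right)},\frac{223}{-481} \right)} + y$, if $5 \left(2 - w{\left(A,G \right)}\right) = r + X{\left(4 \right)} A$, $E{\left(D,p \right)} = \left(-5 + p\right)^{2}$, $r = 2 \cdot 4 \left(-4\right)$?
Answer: $\frac{2370609}{5} \approx 4.7412 \cdot 10^{5}$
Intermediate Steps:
$X{\left(Q \right)} = \frac{3}{4}$ ($X{\left(Q \right)} = \left(- \frac{1}{4}\right) \left(-3\right) = \frac{3}{4}$)
$r = -32$ ($r = 8 \left(-4\right) = -32$)
$w{\left(A,G \right)} = \frac{42}{5} - \frac{3 A}{20}$ ($w{\left(A,G \right)} = 2 - \frac{-32 + \frac{3 A}{4}}{5} = 2 - \left(- \frac{32}{5} + \frac{3 A}{20}\right) = \frac{42}{5} - \frac{3 A}{20}$)
$w{\left(E{\left(22,17 \right)},\frac{223}{-481} \right)} + y = \left(\frac{42}{5} - \frac{3 \left(-5 + 17\right)^{2}}{20}\right) + 474135 = \left(\frac{42}{5} - \frac{3 \cdot 12^{2}}{20}\right) + 474135 = \left(\frac{42}{5} - \frac{108}{5}\right) + 474135 = - \frac{66}{5} + 474135 = \frac{2370609}{5}$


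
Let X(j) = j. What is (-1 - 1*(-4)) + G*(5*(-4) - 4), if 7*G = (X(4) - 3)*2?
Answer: -27/7 ≈ -3.8571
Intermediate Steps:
G = 2/7 (G = ((4 - 3)*2)/7 = (1*2)/7 = (1/7)*2 = 2/7 ≈ 0.28571)
(-1 - 1*(-4)) + G*(5*(-4) - 4) = (-1 - 1*(-4)) + 2*(5*(-4) - 4)/7 = (-1 + 4) + 2*(-20 - 4)/7 = 3 + (2/7)*(-24) = 3 - 48/7 = -27/7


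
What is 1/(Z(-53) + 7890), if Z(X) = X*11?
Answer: 1/7307 ≈ 0.00013686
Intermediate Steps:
Z(X) = 11*X
1/(Z(-53) + 7890) = 1/(11*(-53) + 7890) = 1/(-583 + 7890) = 1/7307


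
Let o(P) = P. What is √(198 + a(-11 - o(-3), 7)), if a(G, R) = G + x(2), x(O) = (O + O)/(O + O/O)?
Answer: √1722/3 ≈ 13.832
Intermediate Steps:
x(O) = 2*O/(1 + O) (x(O) = (2*O)/(O + 1) = (2*O)/(1 + O) = 2*O/(1 + O))
a(G, R) = 4/3 + G (a(G, R) = G + 2*2/(1 + 2) = G + 2*2/3 = G + 2*2*(⅓) = G + 4/3 = 4/3 + G)
√(198 + a(-11 - o(-3), 7)) = √(198 + (4/3 + (-11 - 1*(-3)))) = √(198 + (4/3 + (-11 + 3))) = √(198 + (4/3 - 8)) = √(198 - 20/3) = √(574/3) = √1722/3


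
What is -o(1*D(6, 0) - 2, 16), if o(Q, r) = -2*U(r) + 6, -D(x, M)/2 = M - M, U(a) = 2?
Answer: -2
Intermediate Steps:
D(x, M) = 0 (D(x, M) = -2*(M - M) = -2*0 = 0)
o(Q, r) = 2 (o(Q, r) = -2*2 + 6 = -4 + 6 = 2)
-o(1*D(6, 0) - 2, 16) = -1*2 = -2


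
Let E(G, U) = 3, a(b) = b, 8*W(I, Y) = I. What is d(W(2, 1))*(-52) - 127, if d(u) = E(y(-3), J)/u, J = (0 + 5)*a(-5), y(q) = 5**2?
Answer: -751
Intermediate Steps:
W(I, Y) = I/8
y(q) = 25
J = -25 (J = (0 + 5)*(-5) = 5*(-5) = -25)
d(u) = 3/u
d(W(2, 1))*(-52) - 127 = (3/(((1/8)*2)))*(-52) - 127 = (3/(1/4))*(-52) - 127 = (3*4)*(-52) - 127 = 12*(-52) - 127 = -624 - 127 = -751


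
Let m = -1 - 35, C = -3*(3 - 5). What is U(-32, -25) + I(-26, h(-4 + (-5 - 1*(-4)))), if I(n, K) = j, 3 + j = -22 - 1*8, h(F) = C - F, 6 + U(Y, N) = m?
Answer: -75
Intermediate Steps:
C = 6 (C = -3*(-2) = 6)
m = -36
U(Y, N) = -42 (U(Y, N) = -6 - 36 = -42)
h(F) = 6 - F
j = -33 (j = -3 + (-22 - 1*8) = -3 + (-22 - 8) = -3 - 30 = -33)
I(n, K) = -33
U(-32, -25) + I(-26, h(-4 + (-5 - 1*(-4)))) = -42 - 33 = -75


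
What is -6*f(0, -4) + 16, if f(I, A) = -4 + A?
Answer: 64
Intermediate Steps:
-6*f(0, -4) + 16 = -6*(-4 - 4) + 16 = -6*(-8) + 16 = 48 + 16 = 64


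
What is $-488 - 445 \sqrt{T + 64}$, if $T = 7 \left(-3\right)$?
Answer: $-488 - 445 \sqrt{43} \approx -3406.1$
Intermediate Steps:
$T = -21$
$-488 - 445 \sqrt{T + 64} = -488 - 445 \sqrt{-21 + 64} = -488 - 445 \sqrt{43}$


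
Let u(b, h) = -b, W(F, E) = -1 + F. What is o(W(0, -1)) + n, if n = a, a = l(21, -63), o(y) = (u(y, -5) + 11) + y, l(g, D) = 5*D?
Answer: -304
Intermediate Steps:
o(y) = 11 (o(y) = (-y + 11) + y = (11 - y) + y = 11)
a = -315 (a = 5*(-63) = -315)
n = -315
o(W(0, -1)) + n = 11 - 315 = -304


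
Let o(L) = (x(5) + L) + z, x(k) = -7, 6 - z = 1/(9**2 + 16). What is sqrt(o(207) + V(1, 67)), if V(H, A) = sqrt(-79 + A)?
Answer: sqrt(1938157 + 18818*I*sqrt(3))/97 ≈ 14.353 + 0.12068*I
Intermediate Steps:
z = 581/97 (z = 6 - 1/(9**2 + 16) = 6 - 1/(81 + 16) = 6 - 1/97 = 581/97 ≈ 5.9897)
o(L) = -98/97 + L (o(L) = (-7 + L) + 581/97 = -98/97 + L)
sqrt(o(207) + V(1, 67)) = sqrt((-98/97 + 207) + sqrt(-79 + 67)) = sqrt(19981/97 + sqrt(-12)) = sqrt(19981/97 + 2*I*sqrt(3))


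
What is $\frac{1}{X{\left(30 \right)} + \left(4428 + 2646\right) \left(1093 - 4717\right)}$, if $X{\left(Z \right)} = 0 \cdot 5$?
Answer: $- \frac{1}{25636176} \approx -3.9007 \cdot 10^{-8}$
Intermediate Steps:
$X{\left(Z \right)} = 0$
$\frac{1}{X{\left(30 \right)} + \left(4428 + 2646\right) \left(1093 - 4717\right)} = \frac{1}{0 + \left(4428 + 2646\right) \left(1093 - 4717\right)} = \frac{1}{0 + 7074 \left(-3624\right)} = \frac{1}{0 - 25636176} = \frac{1}{-25636176} = - \frac{1}{25636176}$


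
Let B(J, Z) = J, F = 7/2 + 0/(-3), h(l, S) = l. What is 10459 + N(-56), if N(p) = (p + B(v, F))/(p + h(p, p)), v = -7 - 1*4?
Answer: 1171475/112 ≈ 10460.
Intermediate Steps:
v = -11 (v = -7 - 4 = -11)
F = 7/2 (F = 7*(½) + 0*(-⅓) = 7/2 + 0 = 7/2 ≈ 3.5000)
N(p) = (-11 + p)/(2*p) (N(p) = (p - 11)/(p + p) = (-11 + p)/((2*p)) = (-11 + p)*(1/(2*p)) = (-11 + p)/(2*p))
10459 + N(-56) = 10459 + (½)*(-11 - 56)/(-56) = 10459 + (½)*(-1/56)*(-67) = 10459 + 67/112 = 1171475/112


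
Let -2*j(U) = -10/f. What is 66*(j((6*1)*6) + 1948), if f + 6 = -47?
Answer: 6813774/53 ≈ 1.2856e+5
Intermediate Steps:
f = -53 (f = -6 - 47 = -53)
j(U) = -5/53 (j(U) = -(-5)/(-53) = -(-5)*(-1)/53 = -1/2*10/53 = -5/53)
66*(j((6*1)*6) + 1948) = 66*(-5/53 + 1948) = 66*(103239/53) = 6813774/53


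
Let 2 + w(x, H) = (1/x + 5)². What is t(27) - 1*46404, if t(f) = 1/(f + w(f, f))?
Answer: -1704000555/36721 ≈ -46404.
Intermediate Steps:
w(x, H) = -2 + (5 + 1/x)² (w(x, H) = -2 + (1/x + 5)² = -2 + (5 + 1/x)²)
t(f) = 1/(23 + f + f⁻² + 10/f) (t(f) = 1/(f + (23 + f⁻² + 10/f)) = 1/(23 + f + f⁻² + 10/f))
t(27) - 1*46404 = 27²/(1 + 27³ + 10*27 + 23*27²) - 1*46404 = 729/(1 + 19683 + 270 + 23*729) - 46404 = 729/(1 + 19683 + 270 + 16767) - 46404 = 729/36721 - 46404 = -1704000555/36721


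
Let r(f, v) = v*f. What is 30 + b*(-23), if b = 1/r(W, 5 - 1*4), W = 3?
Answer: 67/3 ≈ 22.333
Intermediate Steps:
r(f, v) = f*v
b = 1/3 (b = 1/(3*(5 - 1*4)) = 1/(3*(5 - 4)) = 1/(3*1) = 1/3 ≈ 0.33333)
30 + b*(-23) = 30 + (1/3)*(-23) = 30 - 23/3 = 67/3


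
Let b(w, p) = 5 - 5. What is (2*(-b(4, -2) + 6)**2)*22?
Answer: 1584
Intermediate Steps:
b(w, p) = 0
(2*(-b(4, -2) + 6)**2)*22 = (2*(-1*0 + 6)**2)*22 = (2*(0 + 6)**2)*22 = (2*6**2)*22 = (2*36)*22 = 72*22 = 1584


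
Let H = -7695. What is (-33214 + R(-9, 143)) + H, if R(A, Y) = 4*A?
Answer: -40945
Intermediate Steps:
(-33214 + R(-9, 143)) + H = (-33214 + 4*(-9)) - 7695 = (-33214 - 36) - 7695 = -33250 - 7695 = -40945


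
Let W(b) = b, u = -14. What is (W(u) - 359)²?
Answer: 139129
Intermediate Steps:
(W(u) - 359)² = (-14 - 359)² = (-373)² = 139129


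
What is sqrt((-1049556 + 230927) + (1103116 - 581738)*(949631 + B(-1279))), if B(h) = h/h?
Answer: sqrt(495116414267) ≈ 7.0365e+5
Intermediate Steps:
B(h) = 1
sqrt((-1049556 + 230927) + (1103116 - 581738)*(949631 + B(-1279))) = sqrt((-1049556 + 230927) + (1103116 - 581738)*(949631 + 1)) = sqrt(-818629 + 521378*949632) = sqrt(-818629 + 495117232896) = sqrt(495116414267)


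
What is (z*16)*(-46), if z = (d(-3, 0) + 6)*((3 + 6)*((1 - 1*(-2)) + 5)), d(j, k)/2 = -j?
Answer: -635904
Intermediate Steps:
d(j, k) = -2*j (d(j, k) = 2*(-j) = -2*j)
z = 864 (z = (-2*(-3) + 6)*((3 + 6)*((1 - 1*(-2)) + 5)) = (6 + 6)*(9*((1 + 2) + 5)) = 12*(9*(3 + 5)) = 12*(9*8) = 12*72 = 864)
(z*16)*(-46) = (864*16)*(-46) = 13824*(-46) = -635904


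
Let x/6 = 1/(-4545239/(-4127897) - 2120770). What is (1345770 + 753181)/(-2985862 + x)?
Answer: -6124959810469483967/8713059404257347048 ≈ -0.70296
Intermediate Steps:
x = -8255794/2918105191817 (x = 6/(-4545239/(-4127897) - 2120770) = 6/(-4545239*(-1/4127897) - 2120770) = 6/(4545239/4127897 - 2120770) = 6/(-8754315575451/4127897) = 6*(-4127897/8754315575451) = -8255794/2918105191817 ≈ -2.8292e-6)
(1345770 + 753181)/(-2985862 + x) = (1345770 + 753181)/(-2985862 - 8255794/2918105191817) = 2098951/(-8713059404257347048/2918105191817) = 2098951*(-2918105191817/8713059404257347048) = -6124959810469483967/8713059404257347048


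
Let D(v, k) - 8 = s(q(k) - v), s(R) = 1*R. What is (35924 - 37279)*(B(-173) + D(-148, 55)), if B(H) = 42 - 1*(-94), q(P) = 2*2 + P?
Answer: -475605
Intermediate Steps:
q(P) = 4 + P
s(R) = R
D(v, k) = 12 + k - v (D(v, k) = 8 + ((4 + k) - v) = 8 + (4 + k - v) = 12 + k - v)
B(H) = 136 (B(H) = 42 + 94 = 136)
(35924 - 37279)*(B(-173) + D(-148, 55)) = (35924 - 37279)*(136 + (12 + 55 - 1*(-148))) = -1355*(136 + (12 + 55 + 148)) = -1355*(136 + 215) = -1355*351 = -475605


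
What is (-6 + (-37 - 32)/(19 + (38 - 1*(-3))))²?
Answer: 20449/400 ≈ 51.122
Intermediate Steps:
(-6 + (-37 - 32)/(19 + (38 - 1*(-3))))² = (-6 - 69/(19 + (38 + 3)))² = (-6 - 69/(19 + 41))² = (-6 - 69/60)² = (-6 - 69*1/60)² = (-6 - 23/20)² = (-143/20)² = 20449/400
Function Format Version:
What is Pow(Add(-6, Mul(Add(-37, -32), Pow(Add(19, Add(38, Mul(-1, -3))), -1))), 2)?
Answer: Rational(20449, 400) ≈ 51.122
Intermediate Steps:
Pow(Add(-6, Mul(Add(-37, -32), Pow(Add(19, Add(38, Mul(-1, -3))), -1))), 2) = Pow(Add(-6, Mul(-69, Pow(Add(19, Add(38, 3)), -1))), 2) = Pow(Add(-6, Mul(-69, Pow(Add(19, 41), -1))), 2) = Pow(Add(-6, Mul(-69, Pow(60, -1))), 2) = Pow(Add(-6, Mul(-69, Rational(1, 60))), 2) = Pow(Add(-6, Rational(-23, 20)), 2) = Pow(Rational(-143, 20), 2) = Rational(20449, 400)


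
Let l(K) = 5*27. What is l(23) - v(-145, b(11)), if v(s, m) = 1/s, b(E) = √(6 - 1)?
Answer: 19576/145 ≈ 135.01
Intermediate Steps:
b(E) = √5
l(K) = 135
l(23) - v(-145, b(11)) = 135 - 1/(-145) = 135 - 1*(-1/145) = 135 + 1/145 = 19576/145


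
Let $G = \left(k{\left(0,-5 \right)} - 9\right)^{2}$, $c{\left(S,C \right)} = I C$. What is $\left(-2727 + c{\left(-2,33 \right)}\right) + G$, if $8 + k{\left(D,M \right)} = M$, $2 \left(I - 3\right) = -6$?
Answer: $-2243$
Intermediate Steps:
$I = 0$ ($I = 3 + \frac{1}{2} \left(-6\right) = 3 - 3 = 0$)
$k{\left(D,M \right)} = -8 + M$
$c{\left(S,C \right)} = 0$ ($c{\left(S,C \right)} = 0 C = 0$)
$G = 484$ ($G = \left(\left(-8 - 5\right) - 9\right)^{2} = \left(-13 - 9\right)^{2} = \left(-22\right)^{2} = 484$)
$\left(-2727 + c{\left(-2,33 \right)}\right) + G = \left(-2727 + 0\right) + 484 = -2727 + 484 = -2243$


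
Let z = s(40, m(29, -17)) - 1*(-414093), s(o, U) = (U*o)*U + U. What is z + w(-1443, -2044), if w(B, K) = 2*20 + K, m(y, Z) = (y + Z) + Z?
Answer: 413084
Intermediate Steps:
m(y, Z) = y + 2*Z (m(y, Z) = (Z + y) + Z = y + 2*Z)
s(o, U) = U + o*U² (s(o, U) = o*U² + U = U + o*U²)
w(B, K) = 40 + K
z = 415088 (z = (29 + 2*(-17))*(1 + (29 + 2*(-17))*40) - 1*(-414093) = (29 - 34)*(1 + (29 - 34)*40) + 414093 = -5*(1 - 5*40) + 414093 = -5*(1 - 200) + 414093 = -5*(-199) + 414093 = 995 + 414093 = 415088)
z + w(-1443, -2044) = 415088 + (40 - 2044) = 415088 - 2004 = 413084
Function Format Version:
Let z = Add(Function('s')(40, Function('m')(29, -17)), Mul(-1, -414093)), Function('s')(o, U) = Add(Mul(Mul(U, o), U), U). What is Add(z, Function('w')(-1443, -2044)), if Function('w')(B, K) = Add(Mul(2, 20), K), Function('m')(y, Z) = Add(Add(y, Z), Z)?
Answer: 413084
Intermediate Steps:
Function('m')(y, Z) = Add(y, Mul(2, Z)) (Function('m')(y, Z) = Add(Add(Z, y), Z) = Add(y, Mul(2, Z)))
Function('s')(o, U) = Add(U, Mul(o, Pow(U, 2))) (Function('s')(o, U) = Add(Mul(o, Pow(U, 2)), U) = Add(U, Mul(o, Pow(U, 2))))
Function('w')(B, K) = Add(40, K)
z = 415088 (z = Add(Mul(Add(29, Mul(2, -17)), Add(1, Mul(Add(29, Mul(2, -17)), 40))), Mul(-1, -414093)) = Add(Mul(Add(29, -34), Add(1, Mul(Add(29, -34), 40))), 414093) = Add(Mul(-5, Add(1, Mul(-5, 40))), 414093) = Add(Mul(-5, Add(1, -200)), 414093) = Add(Mul(-5, -199), 414093) = Add(995, 414093) = 415088)
Add(z, Function('w')(-1443, -2044)) = Add(415088, Add(40, -2044)) = Add(415088, -2004) = 413084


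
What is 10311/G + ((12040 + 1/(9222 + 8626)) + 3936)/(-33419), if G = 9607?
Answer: 3410786291089/5730213431384 ≈ 0.59523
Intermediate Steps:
10311/G + ((12040 + 1/(9222 + 8626)) + 3936)/(-33419) = 10311/9607 + ((12040 + 1/(9222 + 8626)) + 3936)/(-33419) = 10311*(1/9607) + ((12040 + 1/17848) + 3936)*(-1/33419) = 10311/9607 + ((12040 + 1/17848) + 3936)*(-1/33419) = 10311/9607 + (214889921/17848 + 3936)*(-1/33419) = 10311/9607 + (285139649/17848)*(-1/33419) = 10311/9607 - 285139649/596462312 = 3410786291089/5730213431384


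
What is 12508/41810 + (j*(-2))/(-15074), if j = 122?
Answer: 49686808/157560985 ≈ 0.31535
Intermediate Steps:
12508/41810 + (j*(-2))/(-15074) = 12508/41810 + (122*(-2))/(-15074) = 12508*(1/41810) - 244*(-1/15074) = 6254/20905 + 122/7537 = 49686808/157560985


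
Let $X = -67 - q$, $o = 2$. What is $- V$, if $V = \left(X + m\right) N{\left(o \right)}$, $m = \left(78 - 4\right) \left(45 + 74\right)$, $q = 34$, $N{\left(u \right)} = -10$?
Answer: $87050$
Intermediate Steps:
$m = 8806$ ($m = 74 \cdot 119 = 8806$)
$X = -101$ ($X = -67 - 34 = -101$)
$V = -87050$ ($V = \left(-101 + 8806\right) \left(-10\right) = 8705 \left(-10\right) = -87050$)
$- V = \left(-1\right) \left(-87050\right) = 87050$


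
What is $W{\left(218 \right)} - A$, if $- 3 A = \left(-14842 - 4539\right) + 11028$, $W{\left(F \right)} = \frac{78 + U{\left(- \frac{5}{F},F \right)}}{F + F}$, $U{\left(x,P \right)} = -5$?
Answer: $- \frac{3641689}{1308} \approx -2784.2$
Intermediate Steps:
$W{\left(F \right)} = \frac{73}{2 F}$ ($W{\left(F \right)} = \frac{78 - 5}{F + F} = \frac{73}{2 F}$)
$A = \frac{8353}{3}$ ($A = - \frac{\left(-14842 - 4539\right) + 11028}{3} = - \frac{-19381 + 11028}{3} = \left(- \frac{1}{3}\right) \left(-8353\right) = \frac{8353}{3} \approx 2784.3$)
$W{\left(218 \right)} - A = \frac{73}{2 \cdot 218} - \frac{8353}{3} = \frac{73}{2} \cdot \frac{1}{218} - \frac{8353}{3} = \frac{73}{436} - \frac{8353}{3} = - \frac{3641689}{1308}$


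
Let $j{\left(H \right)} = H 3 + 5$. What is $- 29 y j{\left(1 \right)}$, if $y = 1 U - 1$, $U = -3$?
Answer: $928$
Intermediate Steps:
$y = -4$ ($y = 1 \left(-3\right) - 1 = -3 - 1 = -4$)
$j{\left(H \right)} = 5 + 3 H$ ($j{\left(H \right)} = 3 H + 5 = 5 + 3 H$)
$- 29 y j{\left(1 \right)} = \left(-29\right) \left(-4\right) \left(5 + 3 \cdot 1\right) = 116 \left(5 + 3\right) = 116 \cdot 8 = 928$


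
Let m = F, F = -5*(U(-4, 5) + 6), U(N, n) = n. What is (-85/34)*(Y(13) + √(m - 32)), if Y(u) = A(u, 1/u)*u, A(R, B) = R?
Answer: -845/2 - 5*I*√87/2 ≈ -422.5 - 23.318*I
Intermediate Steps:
F = -55 (F = -5*(5 + 6) = -5*11 = -55)
m = -55
Y(u) = u² (Y(u) = u*u = u²)
(-85/34)*(Y(13) + √(m - 32)) = (-85/34)*(13² + √(-55 - 32)) = (-85*1/34)*(169 + √(-87)) = -5*(169 + I*√87)/2 = -845/2 - 5*I*√87/2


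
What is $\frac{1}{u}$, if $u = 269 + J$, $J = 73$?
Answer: $\frac{1}{342} \approx 0.002924$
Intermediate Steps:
$u = 342$ ($u = 269 + 73 = 342$)
$\frac{1}{u} = \frac{1}{342}$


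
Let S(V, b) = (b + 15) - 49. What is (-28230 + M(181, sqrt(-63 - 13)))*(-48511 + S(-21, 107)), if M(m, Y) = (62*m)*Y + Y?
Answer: 1367404740 - 1087239348*I*sqrt(19) ≈ 1.3674e+9 - 4.7392e+9*I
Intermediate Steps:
M(m, Y) = Y + 62*Y*m (M(m, Y) = 62*Y*m + Y = Y + 62*Y*m)
S(V, b) = -34 + b (S(V, b) = (15 + b) - 49 = -34 + b)
(-28230 + M(181, sqrt(-63 - 13)))*(-48511 + S(-21, 107)) = (-28230 + sqrt(-63 - 13)*(1 + 62*181))*(-48511 + (-34 + 107)) = (-28230 + sqrt(-76)*(1 + 11222))*(-48511 + 73) = (-28230 + (2*I*sqrt(19))*11223)*(-48438) = (-28230 + 22446*I*sqrt(19))*(-48438) = 1367404740 - 1087239348*I*sqrt(19)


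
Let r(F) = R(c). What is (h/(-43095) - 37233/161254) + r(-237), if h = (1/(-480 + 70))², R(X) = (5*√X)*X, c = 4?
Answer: 23228485735832623/584083716976500 ≈ 39.769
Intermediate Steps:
R(X) = 5*X^(3/2)
r(F) = 40 (r(F) = 5*4^(3/2) = 5*8 = 40)
h = 1/168100 (h = (1/(-410))² = (-1/410)² = 1/168100 ≈ 5.9488e-6)
(h/(-43095) - 37233/161254) + r(-237) = ((1/168100)/(-43095) - 37233/161254) + 40 = ((1/168100)*(-1/43095) - 37233*1/161254) + 40 = (-1/7244269500 - 37233/161254) + 40 = -134862943227377/584083716976500 + 40 = 23228485735832623/584083716976500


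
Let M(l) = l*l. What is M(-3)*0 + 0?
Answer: 0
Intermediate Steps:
M(l) = l²
M(-3)*0 + 0 = (-3)²*0 + 0 = 9*0 + 0 = 0 + 0 = 0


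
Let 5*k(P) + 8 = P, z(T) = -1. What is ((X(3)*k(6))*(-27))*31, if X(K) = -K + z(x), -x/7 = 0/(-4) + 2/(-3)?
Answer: -6696/5 ≈ -1339.2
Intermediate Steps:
x = 14/3 (x = -7*(0/(-4) + 2/(-3)) = -7*(0*(-1/4) + 2*(-1/3)) = -7*(0 - 2/3) = -7*(-2/3) = 14/3 ≈ 4.6667)
k(P) = -8/5 + P/5
X(K) = -1 - K (X(K) = -K - 1 = -1 - K)
((X(3)*k(6))*(-27))*31 = (((-1 - 1*3)*(-8/5 + (1/5)*6))*(-27))*31 = (((-1 - 3)*(-8/5 + 6/5))*(-27))*31 = (-4*(-2/5)*(-27))*31 = ((8/5)*(-27))*31 = -216/5*31 = -6696/5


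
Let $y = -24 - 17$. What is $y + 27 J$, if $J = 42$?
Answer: $1093$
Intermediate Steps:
$y = -41$ ($y = -24 - 17 = -41$)
$y + 27 J = -41 + 27 \cdot 42 = -41 + 1134 = 1093$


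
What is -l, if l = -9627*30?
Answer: 288810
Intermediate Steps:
l = -288810
-l = -1*(-288810) = 288810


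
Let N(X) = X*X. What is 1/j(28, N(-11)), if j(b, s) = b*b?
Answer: 1/784 ≈ 0.0012755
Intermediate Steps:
N(X) = X²
j(b, s) = b²
1/j(28, N(-11)) = 1/(28²) = 1/784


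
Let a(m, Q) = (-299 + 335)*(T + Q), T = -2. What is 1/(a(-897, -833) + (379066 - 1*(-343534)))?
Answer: 1/692540 ≈ 1.4440e-6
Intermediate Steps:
a(m, Q) = -72 + 36*Q (a(m, Q) = (-299 + 335)*(-2 + Q) = 36*(-2 + Q) = -72 + 36*Q)
1/(a(-897, -833) + (379066 - 1*(-343534))) = 1/((-72 + 36*(-833)) + (379066 - 1*(-343534))) = 1/((-72 - 29988) + (379066 + 343534)) = 1/(-30060 + 722600) = 1/692540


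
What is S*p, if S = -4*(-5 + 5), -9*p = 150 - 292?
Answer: 0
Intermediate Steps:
p = 142/9 (p = -(150 - 292)/9 = -1/9*(-142) = 142/9 ≈ 15.778)
S = 0 (S = -4*0 = 0)
S*p = 0*(142/9) = 0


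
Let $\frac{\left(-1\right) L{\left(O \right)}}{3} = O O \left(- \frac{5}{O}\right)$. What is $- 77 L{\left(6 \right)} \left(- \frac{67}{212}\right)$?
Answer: $\frac{232155}{106} \approx 2190.1$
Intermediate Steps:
$L{\left(O \right)} = 15 O$ ($L{\left(O \right)} = - 3 O O \left(- \frac{5}{O}\right) = - 3 O^{2} \left(- \frac{5}{O}\right) = - 3 \left(- 5 O\right) = 15 O$)
$- 77 L{\left(6 \right)} \left(- \frac{67}{212}\right) = - 77 \cdot 15 \cdot 6 \left(- \frac{67}{212}\right) = \left(-77\right) 90 \left(\left(-67\right) \frac{1}{212}\right) = \left(-6930\right) \left(- \frac{67}{212}\right) = \frac{232155}{106}$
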